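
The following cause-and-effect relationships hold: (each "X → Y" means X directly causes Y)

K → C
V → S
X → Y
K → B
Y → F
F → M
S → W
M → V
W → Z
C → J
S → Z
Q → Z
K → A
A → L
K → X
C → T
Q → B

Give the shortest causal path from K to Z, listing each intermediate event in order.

K → X
X → Y
Y → F
F → M
M → V
V → S
S → Z
Length: 7 steps.

K → X → Y → F → M → V → S → Z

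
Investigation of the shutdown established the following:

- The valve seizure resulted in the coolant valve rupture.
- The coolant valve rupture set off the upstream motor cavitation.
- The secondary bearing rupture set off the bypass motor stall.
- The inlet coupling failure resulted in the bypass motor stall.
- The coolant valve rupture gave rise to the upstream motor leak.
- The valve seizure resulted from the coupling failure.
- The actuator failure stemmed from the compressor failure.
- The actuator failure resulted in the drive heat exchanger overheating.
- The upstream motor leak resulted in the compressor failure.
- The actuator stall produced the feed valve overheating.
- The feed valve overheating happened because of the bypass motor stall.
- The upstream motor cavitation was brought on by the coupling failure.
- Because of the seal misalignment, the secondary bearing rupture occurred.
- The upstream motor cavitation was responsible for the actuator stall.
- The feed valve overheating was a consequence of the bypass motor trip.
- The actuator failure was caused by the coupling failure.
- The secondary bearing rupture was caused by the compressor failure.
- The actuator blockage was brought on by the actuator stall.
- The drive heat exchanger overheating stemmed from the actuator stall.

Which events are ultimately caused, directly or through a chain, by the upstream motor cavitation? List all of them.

the actuator blockage, the actuator stall, the drive heat exchanger overheating, the feed valve overheating

Direct effects: the actuator stall.
2 steps out: the actuator blockage, the feed valve overheating, the drive heat exchanger overheating.
Not reachable from it: the coupling failure, the valve seizure, the coolant valve rupture, the seal misalignment, the upstream motor leak, the inlet coupling failure, the compressor failure, the actuator failure, the secondary bearing rupture, the bypass motor stall, the bypass motor trip.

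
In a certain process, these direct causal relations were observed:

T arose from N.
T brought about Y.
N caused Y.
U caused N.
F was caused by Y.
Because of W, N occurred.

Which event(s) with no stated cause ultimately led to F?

Tracing upstream from F: F ← Y ← N ← U.
A separate upstream branch: F ← Y ← N ← W.
Each of those chain origins has no stated cause.

U, W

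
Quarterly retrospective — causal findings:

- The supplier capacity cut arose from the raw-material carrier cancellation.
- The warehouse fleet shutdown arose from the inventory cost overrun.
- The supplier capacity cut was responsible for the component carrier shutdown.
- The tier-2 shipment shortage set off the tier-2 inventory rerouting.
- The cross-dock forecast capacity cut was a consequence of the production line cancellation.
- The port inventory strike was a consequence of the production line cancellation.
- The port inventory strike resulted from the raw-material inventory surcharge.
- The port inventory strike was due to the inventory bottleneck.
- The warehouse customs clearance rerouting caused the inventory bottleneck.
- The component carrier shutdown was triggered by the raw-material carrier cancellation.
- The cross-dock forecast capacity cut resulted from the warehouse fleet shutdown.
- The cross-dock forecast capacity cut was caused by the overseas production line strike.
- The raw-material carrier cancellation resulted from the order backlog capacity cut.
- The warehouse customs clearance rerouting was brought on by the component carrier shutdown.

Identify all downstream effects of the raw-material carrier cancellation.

Direct effects: the supplier capacity cut, the component carrier shutdown.
2 steps out: the warehouse customs clearance rerouting.
3 steps out: the inventory bottleneck.
4 steps out: the port inventory strike.
Not reachable from it: the tier-2 shipment shortage, the inventory cost overrun, the tier-2 inventory rerouting, the order backlog capacity cut, the raw-material inventory surcharge, the overseas production line strike, the warehouse fleet shutdown, the production line cancellation, the cross-dock forecast capacity cut.

the component carrier shutdown, the inventory bottleneck, the port inventory strike, the supplier capacity cut, the warehouse customs clearance rerouting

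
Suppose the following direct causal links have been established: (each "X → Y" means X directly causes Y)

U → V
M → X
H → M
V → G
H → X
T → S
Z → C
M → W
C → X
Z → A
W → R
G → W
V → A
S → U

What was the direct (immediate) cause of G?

Upstream contributors include T, S, U, but only V feeds directly into G.

V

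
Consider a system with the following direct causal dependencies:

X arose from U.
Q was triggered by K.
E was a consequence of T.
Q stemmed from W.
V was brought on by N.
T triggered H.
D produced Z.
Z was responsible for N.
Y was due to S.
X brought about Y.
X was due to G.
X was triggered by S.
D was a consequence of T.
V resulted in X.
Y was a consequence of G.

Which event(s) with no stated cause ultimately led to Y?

Tracing upstream from Y: Y ← X ← U.
A separate upstream branch: Y ← X ← V ← N ← Z ← D ← T.
A separate upstream branch: Y ← G.
A separate upstream branch: Y ← S.
Each of those chain origins has no stated cause.

G, S, T, U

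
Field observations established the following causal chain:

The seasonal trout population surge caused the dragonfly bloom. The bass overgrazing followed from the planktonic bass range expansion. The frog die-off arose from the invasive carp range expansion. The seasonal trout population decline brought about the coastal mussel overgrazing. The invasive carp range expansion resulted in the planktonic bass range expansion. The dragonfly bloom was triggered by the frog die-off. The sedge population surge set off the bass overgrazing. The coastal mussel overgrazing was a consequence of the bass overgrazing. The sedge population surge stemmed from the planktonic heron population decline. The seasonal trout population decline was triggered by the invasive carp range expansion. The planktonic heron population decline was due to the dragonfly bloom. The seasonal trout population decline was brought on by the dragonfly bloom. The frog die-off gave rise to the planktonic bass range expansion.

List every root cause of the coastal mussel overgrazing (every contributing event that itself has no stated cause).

the invasive carp range expansion, the seasonal trout population surge

Tracing upstream from the coastal mussel overgrazing: the coastal mussel overgrazing ← the seasonal trout population decline ← the dragonfly bloom ← the seasonal trout population surge.
A separate upstream branch: the coastal mussel overgrazing ← the seasonal trout population decline ← the invasive carp range expansion.
Each of those chain origins has no stated cause.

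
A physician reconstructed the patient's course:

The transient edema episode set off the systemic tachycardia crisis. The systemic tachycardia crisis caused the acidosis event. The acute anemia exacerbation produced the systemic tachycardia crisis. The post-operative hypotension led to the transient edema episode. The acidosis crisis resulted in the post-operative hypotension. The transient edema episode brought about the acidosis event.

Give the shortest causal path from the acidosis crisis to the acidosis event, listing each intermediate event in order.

the acidosis crisis → the post-operative hypotension → the transient edema episode → the acidosis event

the acidosis crisis → the post-operative hypotension
the post-operative hypotension → the transient edema episode
the transient edema episode → the acidosis event
Length: 3 steps.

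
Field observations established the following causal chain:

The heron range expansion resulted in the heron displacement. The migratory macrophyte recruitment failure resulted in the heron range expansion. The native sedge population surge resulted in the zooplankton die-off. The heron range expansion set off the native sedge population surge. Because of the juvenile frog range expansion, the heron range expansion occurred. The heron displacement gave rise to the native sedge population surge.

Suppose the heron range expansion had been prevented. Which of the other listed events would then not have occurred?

Downstream of the heron range expansion: the heron displacement, the native sedge population surge, the zooplankton die-off.

the heron displacement, the native sedge population surge, the zooplankton die-off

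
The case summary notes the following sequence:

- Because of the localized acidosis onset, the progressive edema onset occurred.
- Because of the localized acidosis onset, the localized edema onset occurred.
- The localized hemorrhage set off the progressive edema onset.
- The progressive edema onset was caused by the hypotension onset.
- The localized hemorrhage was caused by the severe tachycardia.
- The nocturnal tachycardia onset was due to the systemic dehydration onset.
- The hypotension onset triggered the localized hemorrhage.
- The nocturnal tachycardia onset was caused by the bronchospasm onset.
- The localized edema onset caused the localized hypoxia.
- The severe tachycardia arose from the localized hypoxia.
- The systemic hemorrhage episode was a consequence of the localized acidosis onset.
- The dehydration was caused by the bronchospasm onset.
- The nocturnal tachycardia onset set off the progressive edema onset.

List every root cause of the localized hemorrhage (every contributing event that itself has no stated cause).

the hypotension onset, the localized acidosis onset

Tracing upstream from the localized hemorrhage: the localized hemorrhage ← the severe tachycardia ← the localized hypoxia ← the localized edema onset ← the localized acidosis onset.
A separate upstream branch: the localized hemorrhage ← the hypotension onset.
Each of those chain origins has no stated cause.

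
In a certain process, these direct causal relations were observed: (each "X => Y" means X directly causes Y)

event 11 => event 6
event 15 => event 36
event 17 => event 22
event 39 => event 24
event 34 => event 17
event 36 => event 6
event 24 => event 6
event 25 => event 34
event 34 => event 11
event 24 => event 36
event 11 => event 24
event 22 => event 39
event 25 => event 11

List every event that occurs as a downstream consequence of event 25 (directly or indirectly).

event 11, event 17, event 22, event 24, event 34, event 36, event 39, event 6

Direct effects: event 34, event 11.
2 steps out: event 17, event 24, event 6.
3 steps out: event 22, event 36.
4 steps out: event 39.
Not reachable from it: event 15.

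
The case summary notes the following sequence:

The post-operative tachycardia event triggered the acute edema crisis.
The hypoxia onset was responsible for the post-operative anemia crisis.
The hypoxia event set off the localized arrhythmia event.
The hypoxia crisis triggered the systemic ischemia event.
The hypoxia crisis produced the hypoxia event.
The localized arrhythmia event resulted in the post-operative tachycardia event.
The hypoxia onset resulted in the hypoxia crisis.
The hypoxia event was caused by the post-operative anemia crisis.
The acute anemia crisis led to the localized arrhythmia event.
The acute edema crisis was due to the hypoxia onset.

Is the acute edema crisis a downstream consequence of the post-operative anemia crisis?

Yes

There is a causal chain: the post-operative anemia crisis → the hypoxia event → the localized arrhythmia event → the post-operative tachycardia event → the acute edema crisis.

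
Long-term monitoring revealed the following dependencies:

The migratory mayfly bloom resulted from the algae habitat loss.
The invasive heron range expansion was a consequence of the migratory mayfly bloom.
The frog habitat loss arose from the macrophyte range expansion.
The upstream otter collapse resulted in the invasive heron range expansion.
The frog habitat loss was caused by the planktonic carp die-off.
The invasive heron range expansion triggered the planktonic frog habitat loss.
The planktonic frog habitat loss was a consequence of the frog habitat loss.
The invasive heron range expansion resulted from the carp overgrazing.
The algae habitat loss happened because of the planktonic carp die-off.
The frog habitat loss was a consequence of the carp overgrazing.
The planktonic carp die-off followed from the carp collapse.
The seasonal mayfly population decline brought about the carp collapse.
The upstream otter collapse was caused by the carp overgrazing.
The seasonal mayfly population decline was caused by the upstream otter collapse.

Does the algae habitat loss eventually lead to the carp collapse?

No

The algae habitat loss leads to the migratory mayfly bloom, the invasive heron range expansion, the planktonic frog habitat loss; the carp collapse is not among them.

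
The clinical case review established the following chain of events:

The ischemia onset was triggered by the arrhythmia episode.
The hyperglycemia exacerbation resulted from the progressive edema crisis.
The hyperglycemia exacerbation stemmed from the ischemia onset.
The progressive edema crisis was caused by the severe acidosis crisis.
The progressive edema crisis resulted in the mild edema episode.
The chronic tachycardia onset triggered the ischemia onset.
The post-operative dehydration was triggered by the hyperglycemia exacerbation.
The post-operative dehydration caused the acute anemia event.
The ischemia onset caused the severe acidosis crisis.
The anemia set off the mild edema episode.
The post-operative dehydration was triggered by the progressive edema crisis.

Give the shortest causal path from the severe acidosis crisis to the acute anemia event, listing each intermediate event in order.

the severe acidosis crisis → the progressive edema crisis → the post-operative dehydration → the acute anemia event

the severe acidosis crisis → the progressive edema crisis
the progressive edema crisis → the post-operative dehydration
the post-operative dehydration → the acute anemia event
Length: 3 steps.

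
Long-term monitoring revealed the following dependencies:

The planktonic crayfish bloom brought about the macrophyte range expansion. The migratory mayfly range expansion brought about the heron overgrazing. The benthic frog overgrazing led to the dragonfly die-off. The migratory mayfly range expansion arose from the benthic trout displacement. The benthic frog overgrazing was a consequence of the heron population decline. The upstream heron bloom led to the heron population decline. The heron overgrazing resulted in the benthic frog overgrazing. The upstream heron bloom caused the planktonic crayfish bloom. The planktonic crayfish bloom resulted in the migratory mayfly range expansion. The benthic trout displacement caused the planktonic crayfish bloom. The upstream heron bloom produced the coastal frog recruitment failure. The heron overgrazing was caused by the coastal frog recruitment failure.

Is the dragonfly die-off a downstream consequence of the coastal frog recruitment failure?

Yes

There is a causal chain: the coastal frog recruitment failure → the heron overgrazing → the benthic frog overgrazing → the dragonfly die-off.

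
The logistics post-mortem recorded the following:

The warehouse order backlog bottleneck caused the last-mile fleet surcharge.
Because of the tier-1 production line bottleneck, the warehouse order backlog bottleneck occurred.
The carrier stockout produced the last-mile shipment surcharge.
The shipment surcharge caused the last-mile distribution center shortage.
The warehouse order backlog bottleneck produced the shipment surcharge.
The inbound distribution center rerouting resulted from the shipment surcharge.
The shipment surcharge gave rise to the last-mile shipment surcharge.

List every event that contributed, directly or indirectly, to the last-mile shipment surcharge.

the carrier stockout, the shipment surcharge, the tier-1 production line bottleneck, the warehouse order backlog bottleneck

Immediate causes of the last-mile shipment surcharge: the shipment surcharge, the carrier stockout.
Further upstream: the tier-1 production line bottleneck, the warehouse order backlog bottleneck.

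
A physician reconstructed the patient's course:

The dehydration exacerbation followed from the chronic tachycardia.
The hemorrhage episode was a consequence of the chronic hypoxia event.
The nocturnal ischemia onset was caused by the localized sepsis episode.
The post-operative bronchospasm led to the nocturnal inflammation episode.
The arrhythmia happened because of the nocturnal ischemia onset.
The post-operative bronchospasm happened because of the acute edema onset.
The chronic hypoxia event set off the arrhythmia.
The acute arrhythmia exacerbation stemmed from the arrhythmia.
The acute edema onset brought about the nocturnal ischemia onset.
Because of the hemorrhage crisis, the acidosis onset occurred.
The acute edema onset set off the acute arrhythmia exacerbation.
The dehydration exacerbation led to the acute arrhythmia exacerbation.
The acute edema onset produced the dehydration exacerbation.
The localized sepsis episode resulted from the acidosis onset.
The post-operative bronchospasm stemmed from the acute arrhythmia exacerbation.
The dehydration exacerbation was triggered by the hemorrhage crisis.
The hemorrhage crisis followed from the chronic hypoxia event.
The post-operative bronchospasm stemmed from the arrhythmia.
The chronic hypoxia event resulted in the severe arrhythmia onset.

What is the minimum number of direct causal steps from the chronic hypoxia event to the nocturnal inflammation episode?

Shortest chain: the chronic hypoxia event → the arrhythmia → the post-operative bronchospasm → the nocturnal inflammation episode.

3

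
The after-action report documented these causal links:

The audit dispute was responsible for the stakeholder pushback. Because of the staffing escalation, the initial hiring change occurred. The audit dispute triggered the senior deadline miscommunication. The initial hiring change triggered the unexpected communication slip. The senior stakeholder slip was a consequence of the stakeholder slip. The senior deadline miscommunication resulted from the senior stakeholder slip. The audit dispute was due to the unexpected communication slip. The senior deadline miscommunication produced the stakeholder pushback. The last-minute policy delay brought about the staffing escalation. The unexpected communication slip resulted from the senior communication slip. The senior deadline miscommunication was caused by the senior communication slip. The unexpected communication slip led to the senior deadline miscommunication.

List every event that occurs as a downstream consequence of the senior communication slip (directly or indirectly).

the audit dispute, the senior deadline miscommunication, the stakeholder pushback, the unexpected communication slip

Direct effects: the unexpected communication slip, the senior deadline miscommunication.
2 steps out: the audit dispute, the stakeholder pushback.
Not reachable from it: the last-minute policy delay, the stakeholder slip, the staffing escalation, the initial hiring change, the senior stakeholder slip.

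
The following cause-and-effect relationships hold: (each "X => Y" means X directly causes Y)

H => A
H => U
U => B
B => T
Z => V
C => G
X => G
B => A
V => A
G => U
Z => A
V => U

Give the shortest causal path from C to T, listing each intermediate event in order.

C → G → U → B → T

C → G
G → U
U → B
B → T
Length: 4 steps.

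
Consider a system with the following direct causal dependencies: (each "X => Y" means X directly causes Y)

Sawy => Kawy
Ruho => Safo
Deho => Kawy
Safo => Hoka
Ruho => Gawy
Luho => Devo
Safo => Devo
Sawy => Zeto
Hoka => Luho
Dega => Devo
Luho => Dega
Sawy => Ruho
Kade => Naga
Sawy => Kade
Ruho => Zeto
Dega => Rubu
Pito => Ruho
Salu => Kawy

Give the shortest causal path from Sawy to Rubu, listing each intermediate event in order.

Sawy → Ruho
Ruho → Safo
Safo → Hoka
Hoka → Luho
Luho → Dega
Dega → Rubu
Length: 6 steps.

Sawy → Ruho → Safo → Hoka → Luho → Dega → Rubu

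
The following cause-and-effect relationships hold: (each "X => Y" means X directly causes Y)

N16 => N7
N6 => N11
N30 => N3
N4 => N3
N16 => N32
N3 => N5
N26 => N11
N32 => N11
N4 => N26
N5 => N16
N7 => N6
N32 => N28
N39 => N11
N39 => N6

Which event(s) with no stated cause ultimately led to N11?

N30, N39, N4

Tracing upstream from N11: N11 ← N26 ← N4.
A separate upstream branch: N11 ← N32 ← N16 ← N5 ← N3 ← N30.
A separate upstream branch: N11 ← N39.
Each of those chain origins has no stated cause.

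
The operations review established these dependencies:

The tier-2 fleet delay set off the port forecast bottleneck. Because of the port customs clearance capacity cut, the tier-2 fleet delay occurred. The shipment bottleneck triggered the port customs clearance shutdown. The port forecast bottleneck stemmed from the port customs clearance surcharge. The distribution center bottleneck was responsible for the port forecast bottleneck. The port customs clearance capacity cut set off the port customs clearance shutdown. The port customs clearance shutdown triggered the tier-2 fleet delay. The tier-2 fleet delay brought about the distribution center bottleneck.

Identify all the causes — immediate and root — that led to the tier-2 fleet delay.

Immediate causes of the tier-2 fleet delay: the port customs clearance capacity cut, the port customs clearance shutdown.
Further upstream: the shipment bottleneck.

the port customs clearance capacity cut, the port customs clearance shutdown, the shipment bottleneck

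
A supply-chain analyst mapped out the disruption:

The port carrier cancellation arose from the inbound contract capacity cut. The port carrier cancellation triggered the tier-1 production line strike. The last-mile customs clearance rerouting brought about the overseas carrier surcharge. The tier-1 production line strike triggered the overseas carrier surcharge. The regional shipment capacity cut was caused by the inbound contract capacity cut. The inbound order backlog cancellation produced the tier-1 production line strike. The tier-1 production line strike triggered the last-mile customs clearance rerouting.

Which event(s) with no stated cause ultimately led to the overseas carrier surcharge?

Tracing upstream from the overseas carrier surcharge: the overseas carrier surcharge ← the tier-1 production line strike ← the port carrier cancellation ← the inbound contract capacity cut.
A separate upstream branch: the overseas carrier surcharge ← the tier-1 production line strike ← the inbound order backlog cancellation.
Each of those chain origins has no stated cause.

the inbound contract capacity cut, the inbound order backlog cancellation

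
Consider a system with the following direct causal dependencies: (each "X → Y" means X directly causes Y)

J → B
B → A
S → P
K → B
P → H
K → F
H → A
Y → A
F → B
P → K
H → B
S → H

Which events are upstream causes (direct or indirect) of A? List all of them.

B, F, H, J, K, P, S, Y

Immediate causes of A: Y, H, B.
Further upstream: S, P, K, F, J.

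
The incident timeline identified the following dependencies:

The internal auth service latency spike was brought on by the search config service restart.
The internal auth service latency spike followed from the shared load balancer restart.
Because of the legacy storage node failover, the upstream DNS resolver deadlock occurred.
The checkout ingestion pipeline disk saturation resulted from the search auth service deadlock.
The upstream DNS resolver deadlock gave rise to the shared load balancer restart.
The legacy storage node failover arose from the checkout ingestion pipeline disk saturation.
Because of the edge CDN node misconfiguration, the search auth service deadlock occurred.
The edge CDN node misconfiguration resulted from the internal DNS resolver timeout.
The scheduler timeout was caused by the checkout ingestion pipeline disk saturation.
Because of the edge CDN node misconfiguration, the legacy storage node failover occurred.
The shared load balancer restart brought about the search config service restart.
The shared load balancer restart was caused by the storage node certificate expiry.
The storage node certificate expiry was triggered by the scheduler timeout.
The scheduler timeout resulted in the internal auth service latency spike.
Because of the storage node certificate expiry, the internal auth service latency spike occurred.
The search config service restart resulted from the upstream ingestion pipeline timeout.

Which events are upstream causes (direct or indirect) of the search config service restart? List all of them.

Immediate causes of the search config service restart: the upstream ingestion pipeline timeout, the shared load balancer restart.
Further upstream: the internal DNS resolver timeout, the edge CDN node misconfiguration, the search auth service deadlock, the checkout ingestion pipeline disk saturation, the scheduler timeout, the storage node certificate expiry, the legacy storage node failover, the upstream DNS resolver deadlock.

the checkout ingestion pipeline disk saturation, the edge CDN node misconfiguration, the internal DNS resolver timeout, the legacy storage node failover, the scheduler timeout, the search auth service deadlock, the shared load balancer restart, the storage node certificate expiry, the upstream DNS resolver deadlock, the upstream ingestion pipeline timeout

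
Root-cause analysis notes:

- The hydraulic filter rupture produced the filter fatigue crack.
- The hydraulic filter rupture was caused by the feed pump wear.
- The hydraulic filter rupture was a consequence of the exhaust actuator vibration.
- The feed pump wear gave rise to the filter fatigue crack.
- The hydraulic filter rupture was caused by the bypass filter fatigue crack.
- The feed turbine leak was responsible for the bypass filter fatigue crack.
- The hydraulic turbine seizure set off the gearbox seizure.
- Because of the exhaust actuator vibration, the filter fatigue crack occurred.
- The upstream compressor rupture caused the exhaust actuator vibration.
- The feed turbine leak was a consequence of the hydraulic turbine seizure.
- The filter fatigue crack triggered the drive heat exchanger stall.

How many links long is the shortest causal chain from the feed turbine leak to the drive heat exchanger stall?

4

Shortest chain: the feed turbine leak → the bypass filter fatigue crack → the hydraulic filter rupture → the filter fatigue crack → the drive heat exchanger stall.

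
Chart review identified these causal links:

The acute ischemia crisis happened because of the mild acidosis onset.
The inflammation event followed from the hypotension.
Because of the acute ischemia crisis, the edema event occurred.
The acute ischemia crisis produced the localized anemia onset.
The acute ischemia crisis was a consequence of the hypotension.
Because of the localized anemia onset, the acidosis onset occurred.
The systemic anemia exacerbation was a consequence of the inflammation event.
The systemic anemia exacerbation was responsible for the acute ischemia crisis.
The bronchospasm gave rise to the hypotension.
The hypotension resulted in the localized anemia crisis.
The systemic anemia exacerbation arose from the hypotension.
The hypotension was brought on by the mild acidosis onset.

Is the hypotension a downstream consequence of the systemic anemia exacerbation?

No

The systemic anemia exacerbation leads to the acute ischemia crisis, the localized anemia onset, the edema event, the acidosis onset; the hypotension is not among them.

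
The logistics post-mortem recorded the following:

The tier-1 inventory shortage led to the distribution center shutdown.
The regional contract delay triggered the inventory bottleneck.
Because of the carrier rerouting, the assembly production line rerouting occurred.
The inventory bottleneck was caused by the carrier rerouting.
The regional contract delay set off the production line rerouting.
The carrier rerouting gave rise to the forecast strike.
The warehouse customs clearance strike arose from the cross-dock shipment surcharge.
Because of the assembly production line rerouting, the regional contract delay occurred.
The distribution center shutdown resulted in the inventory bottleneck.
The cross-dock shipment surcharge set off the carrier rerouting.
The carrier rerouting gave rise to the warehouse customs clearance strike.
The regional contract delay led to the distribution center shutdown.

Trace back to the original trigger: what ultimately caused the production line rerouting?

the cross-dock shipment surcharge

Tracing upstream from the production line rerouting: the production line rerouting ← the regional contract delay ← the assembly production line rerouting ← the carrier rerouting ← the cross-dock shipment surcharge.
The cross-dock shipment surcharge has no stated cause, so it is the root.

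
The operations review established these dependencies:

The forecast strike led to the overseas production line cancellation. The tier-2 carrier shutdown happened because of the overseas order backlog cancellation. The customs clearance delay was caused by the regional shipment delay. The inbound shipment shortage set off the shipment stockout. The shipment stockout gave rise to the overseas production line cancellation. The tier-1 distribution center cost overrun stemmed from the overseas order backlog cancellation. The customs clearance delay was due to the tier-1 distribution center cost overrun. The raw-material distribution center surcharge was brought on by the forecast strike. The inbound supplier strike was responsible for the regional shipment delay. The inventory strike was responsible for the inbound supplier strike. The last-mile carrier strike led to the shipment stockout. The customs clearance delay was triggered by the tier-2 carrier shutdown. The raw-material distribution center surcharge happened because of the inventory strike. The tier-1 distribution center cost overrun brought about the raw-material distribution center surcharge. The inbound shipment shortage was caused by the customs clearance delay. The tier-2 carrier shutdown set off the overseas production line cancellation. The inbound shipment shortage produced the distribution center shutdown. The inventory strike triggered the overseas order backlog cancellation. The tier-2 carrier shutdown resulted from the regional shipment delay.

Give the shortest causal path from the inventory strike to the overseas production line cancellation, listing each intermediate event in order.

the inventory strike → the overseas order backlog cancellation
the overseas order backlog cancellation → the tier-2 carrier shutdown
the tier-2 carrier shutdown → the overseas production line cancellation
Length: 3 steps.

the inventory strike → the overseas order backlog cancellation → the tier-2 carrier shutdown → the overseas production line cancellation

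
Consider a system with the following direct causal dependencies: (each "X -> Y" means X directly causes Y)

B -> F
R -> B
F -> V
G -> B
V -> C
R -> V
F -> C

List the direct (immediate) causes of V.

F, R

Upstream contributors include B, G, but only F, R feed directly into V.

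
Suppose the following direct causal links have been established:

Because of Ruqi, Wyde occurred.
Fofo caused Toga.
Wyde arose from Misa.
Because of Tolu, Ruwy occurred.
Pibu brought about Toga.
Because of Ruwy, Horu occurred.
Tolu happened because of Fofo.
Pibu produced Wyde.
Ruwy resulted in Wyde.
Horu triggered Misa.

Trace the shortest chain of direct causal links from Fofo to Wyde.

Fofo → Tolu → Ruwy → Wyde

Fofo → Tolu
Tolu → Ruwy
Ruwy → Wyde
Length: 3 steps.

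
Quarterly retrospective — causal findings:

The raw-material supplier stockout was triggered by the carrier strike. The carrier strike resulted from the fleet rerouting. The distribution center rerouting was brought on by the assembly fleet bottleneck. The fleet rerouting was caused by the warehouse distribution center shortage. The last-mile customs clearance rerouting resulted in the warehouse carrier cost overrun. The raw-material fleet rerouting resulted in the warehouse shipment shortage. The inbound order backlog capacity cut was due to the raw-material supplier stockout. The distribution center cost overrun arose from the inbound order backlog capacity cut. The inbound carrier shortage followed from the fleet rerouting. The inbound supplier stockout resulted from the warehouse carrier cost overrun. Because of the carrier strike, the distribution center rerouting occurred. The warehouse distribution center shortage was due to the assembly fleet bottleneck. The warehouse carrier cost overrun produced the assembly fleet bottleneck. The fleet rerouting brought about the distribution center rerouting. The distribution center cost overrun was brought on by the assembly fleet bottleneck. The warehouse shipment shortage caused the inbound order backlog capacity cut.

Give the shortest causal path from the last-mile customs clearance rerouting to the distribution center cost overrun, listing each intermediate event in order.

the last-mile customs clearance rerouting → the warehouse carrier cost overrun
the warehouse carrier cost overrun → the assembly fleet bottleneck
the assembly fleet bottleneck → the distribution center cost overrun
Length: 3 steps.

the last-mile customs clearance rerouting → the warehouse carrier cost overrun → the assembly fleet bottleneck → the distribution center cost overrun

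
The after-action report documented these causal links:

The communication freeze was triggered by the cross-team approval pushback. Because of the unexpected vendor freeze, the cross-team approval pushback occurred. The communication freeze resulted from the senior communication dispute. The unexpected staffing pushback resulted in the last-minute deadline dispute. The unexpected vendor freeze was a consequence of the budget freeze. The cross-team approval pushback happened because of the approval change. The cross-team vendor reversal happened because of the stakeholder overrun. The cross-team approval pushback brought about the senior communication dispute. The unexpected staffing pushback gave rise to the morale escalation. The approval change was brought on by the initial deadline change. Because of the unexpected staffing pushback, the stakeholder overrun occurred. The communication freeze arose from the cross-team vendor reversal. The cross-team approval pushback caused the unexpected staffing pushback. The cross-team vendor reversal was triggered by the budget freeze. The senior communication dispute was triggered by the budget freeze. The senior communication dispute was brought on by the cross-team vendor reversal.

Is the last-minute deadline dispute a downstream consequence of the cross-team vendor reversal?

No

The cross-team vendor reversal leads to the senior communication dispute, the communication freeze; the last-minute deadline dispute is not among them.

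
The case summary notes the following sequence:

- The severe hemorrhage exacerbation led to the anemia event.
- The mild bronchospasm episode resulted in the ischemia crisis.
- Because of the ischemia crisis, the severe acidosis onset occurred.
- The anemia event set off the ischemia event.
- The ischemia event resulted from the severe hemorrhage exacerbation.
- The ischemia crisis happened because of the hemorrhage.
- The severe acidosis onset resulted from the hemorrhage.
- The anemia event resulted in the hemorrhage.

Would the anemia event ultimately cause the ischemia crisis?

There is a causal chain: the anemia event → the hemorrhage → the ischemia crisis.

Yes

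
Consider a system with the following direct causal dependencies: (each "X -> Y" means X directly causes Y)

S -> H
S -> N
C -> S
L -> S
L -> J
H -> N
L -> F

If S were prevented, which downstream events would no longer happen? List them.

Downstream of S: H, N.

H, N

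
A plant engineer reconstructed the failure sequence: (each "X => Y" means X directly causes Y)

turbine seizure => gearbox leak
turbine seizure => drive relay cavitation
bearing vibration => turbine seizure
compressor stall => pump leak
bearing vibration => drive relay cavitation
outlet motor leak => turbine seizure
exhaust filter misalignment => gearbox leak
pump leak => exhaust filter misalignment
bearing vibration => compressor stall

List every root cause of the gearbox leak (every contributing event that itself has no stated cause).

Tracing upstream from the gearbox leak: the gearbox leak ← the turbine seizure ← the bearing vibration.
A separate upstream branch: the gearbox leak ← the turbine seizure ← the outlet motor leak.
Each of those chain origins has no stated cause.

the bearing vibration, the outlet motor leak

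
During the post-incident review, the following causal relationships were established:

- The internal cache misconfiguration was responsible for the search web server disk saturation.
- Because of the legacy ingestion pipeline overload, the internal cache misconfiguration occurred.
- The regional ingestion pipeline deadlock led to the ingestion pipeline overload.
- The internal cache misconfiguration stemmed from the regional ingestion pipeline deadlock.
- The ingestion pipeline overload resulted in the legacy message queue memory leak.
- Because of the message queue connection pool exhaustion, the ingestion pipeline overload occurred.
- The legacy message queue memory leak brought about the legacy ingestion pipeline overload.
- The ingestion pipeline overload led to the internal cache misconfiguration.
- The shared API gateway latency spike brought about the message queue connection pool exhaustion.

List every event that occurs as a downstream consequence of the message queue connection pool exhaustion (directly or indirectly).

the ingestion pipeline overload, the internal cache misconfiguration, the legacy ingestion pipeline overload, the legacy message queue memory leak, the search web server disk saturation

Direct effects: the ingestion pipeline overload.
2 steps out: the legacy message queue memory leak, the internal cache misconfiguration.
3 steps out: the legacy ingestion pipeline overload, the search web server disk saturation.
Not reachable from it: the shared API gateway latency spike, the regional ingestion pipeline deadlock.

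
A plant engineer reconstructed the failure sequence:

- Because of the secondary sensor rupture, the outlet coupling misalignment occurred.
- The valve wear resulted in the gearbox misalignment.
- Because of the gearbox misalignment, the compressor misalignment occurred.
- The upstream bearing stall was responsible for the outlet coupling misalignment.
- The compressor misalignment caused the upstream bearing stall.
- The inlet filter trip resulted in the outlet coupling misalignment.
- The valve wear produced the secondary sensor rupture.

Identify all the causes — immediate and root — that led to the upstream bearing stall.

Immediate cause of the upstream bearing stall: the compressor misalignment.
Further upstream: the valve wear, the gearbox misalignment.

the compressor misalignment, the gearbox misalignment, the valve wear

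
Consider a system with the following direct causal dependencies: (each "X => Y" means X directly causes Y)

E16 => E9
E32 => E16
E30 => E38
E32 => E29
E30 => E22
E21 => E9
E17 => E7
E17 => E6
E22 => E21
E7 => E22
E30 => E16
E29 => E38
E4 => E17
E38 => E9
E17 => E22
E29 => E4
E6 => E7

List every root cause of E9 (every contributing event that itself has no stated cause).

Tracing upstream from E9: E9 ← E38 ← E30.
A separate upstream branch: E9 ← E16 ← E32.
Each of those chain origins has no stated cause.

E30, E32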